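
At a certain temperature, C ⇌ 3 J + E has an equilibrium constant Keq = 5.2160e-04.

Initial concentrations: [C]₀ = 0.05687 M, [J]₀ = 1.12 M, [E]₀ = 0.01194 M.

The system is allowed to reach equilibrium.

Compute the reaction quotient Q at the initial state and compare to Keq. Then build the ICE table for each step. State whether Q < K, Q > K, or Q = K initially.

Q₀ = 0.295; Q > K (proceeds reverse)

Q₀ = 0.295 vs Keq = 5.2160e-04 ⇒ Q>K, reverse
Step 1:
                   C          J          E
  I          0.05687       1.12    0.01194
  C          0.01191   -0.03574   -0.01191
  E          0.06878      1.084 2.8145e-05
  solve Keq expr → x = -0.01191; check Q = 5.2160e-04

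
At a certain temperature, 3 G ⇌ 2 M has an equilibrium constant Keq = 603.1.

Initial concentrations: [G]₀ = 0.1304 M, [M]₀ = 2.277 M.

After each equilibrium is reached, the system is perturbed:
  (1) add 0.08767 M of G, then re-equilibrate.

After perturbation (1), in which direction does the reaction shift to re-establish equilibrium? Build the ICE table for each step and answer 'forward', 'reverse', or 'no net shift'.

Direction: forward

Q₀ = 2338 vs Keq = 603.1 ⇒ Q>K, reverse
Step 1:
                   G          M
  I           0.1304      2.277
  C          0.07158   -0.04772
  E            0.202      2.229
  solve Keq expr → x = -0.02386; check Q = 603.1
Then add 0.08767 M of G.
Step 2:
                   G          M
  I           0.2897      2.229
  C         -0.08429    0.05619
  E           0.2054      2.285
  solve Keq expr → x = 0.0281; check Q = 603.1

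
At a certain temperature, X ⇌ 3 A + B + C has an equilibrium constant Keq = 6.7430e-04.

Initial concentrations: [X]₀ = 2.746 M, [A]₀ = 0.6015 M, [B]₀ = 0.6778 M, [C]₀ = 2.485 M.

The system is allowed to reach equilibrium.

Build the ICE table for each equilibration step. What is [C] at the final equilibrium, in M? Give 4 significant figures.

[C]_eq = 2.324 M

Q₀ = 0.1335 vs Keq = 6.7430e-04 ⇒ Q>K, reverse
Step 1:
                    X           A           B           C
  I             2.746      0.6015      0.6778       2.485
  C            0.1612     -0.4837     -0.1612     -0.1612
  E             2.907      0.1178      0.5166       2.324
  solve Keq expr → x = -0.1612; check Q = 6.7430e-04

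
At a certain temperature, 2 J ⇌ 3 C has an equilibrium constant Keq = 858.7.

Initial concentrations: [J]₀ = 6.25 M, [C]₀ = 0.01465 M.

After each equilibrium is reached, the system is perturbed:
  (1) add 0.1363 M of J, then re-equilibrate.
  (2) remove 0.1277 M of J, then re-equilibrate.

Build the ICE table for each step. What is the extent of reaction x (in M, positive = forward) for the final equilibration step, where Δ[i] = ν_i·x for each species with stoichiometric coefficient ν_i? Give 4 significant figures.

x = -0.0523 M

Q₀ = 8.0492e-08 vs Keq = 858.7 ⇒ Q<K, forward
Step 1:
                   J          C
  Initial       6.25    0.01465
  Change       -5.45      8.175
  Equil       0.7998       8.19
  solve Keq expr → x = 2.725; check Q = 858.7
Then add 0.1363 M of J.
Step 2:
                   J          C
  Initial     0.9361       8.19
  Change     -0.1116     0.1675
  Equil       0.8245      8.357
  solve Keq expr → x = 0.05582; check Q = 858.7
Then remove 0.1277 M of J.
Step 3:
                   J          C
  Initial     0.6968      8.357
  Change      0.1046    -0.1569
  Equil       0.8014        8.2
  solve Keq expr → x = -0.0523; check Q = 858.7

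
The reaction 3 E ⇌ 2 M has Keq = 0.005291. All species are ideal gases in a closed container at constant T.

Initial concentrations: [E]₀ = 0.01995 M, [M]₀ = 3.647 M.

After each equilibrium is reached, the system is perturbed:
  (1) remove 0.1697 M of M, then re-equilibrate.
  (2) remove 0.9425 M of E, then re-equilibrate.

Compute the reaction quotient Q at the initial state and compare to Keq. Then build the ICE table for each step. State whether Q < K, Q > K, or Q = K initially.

Q₀ = 1.6751e+06; Q > K (proceeds reverse)

Q₀ = 1.6751e+06 vs Keq = 0.005291 ⇒ Q>K, reverse
Step 1:
                   E          M
  I          0.01995      3.647
  C            4.442     -2.961
  E            4.462     0.6856
  solve Keq expr → x = -1.481; check Q = 0.005291
Then remove 0.1697 M of M.
Step 2:
                   E          M
  I            4.462     0.5159
  C          -0.1897     0.1265
  E            4.272     0.6424
  solve Keq expr → x = 0.06323; check Q = 0.005291
Then remove 0.9425 M of E.
Step 3:
                   E          M
  I             3.33     0.6424
  C           0.2305    -0.1537
  E             3.56     0.4887
  solve Keq expr → x = -0.07684; check Q = 0.005291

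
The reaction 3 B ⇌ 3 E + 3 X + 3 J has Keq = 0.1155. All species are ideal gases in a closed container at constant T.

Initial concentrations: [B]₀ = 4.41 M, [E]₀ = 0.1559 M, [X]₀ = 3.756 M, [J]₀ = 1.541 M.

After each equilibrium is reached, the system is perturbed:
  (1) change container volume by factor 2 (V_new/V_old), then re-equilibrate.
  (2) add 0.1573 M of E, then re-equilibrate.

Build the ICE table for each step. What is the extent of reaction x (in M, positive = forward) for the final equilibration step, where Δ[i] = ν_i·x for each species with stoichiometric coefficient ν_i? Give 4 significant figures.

Q₀ = 0.008567 vs Keq = 0.1155 ⇒ Q<K, forward
Step 1:
                  B         E         X         J
  Initial      4.41    0.1559     3.756     1.541
  Change    -0.1561    0.1561    0.1561    0.1561
  Equil       4.254     0.312     3.912     1.697
  solve Keq expr → x = 0.05204; check Q = 0.1155
Then change container volume by factor 2 (V_new/V_old).
Step 2:
                  B         E         X         J
  Initial     2.127     0.156     1.956    0.8486
  Change    -0.2333    0.2333    0.2333    0.2333
  Equil       1.894    0.3893     2.189     1.082
  solve Keq expr → x = 0.07777; check Q = 0.1155
Then add 0.1573 M of E.
Step 3:
                  B         E         X         J
  Initial     1.894    0.5466     2.189     1.082
  Change     0.0862   -0.0862   -0.0862   -0.0862
  Equil        1.98    0.4604     2.103    0.9957
  solve Keq expr → x = -0.02873; check Q = 0.1155

x = -0.02873 M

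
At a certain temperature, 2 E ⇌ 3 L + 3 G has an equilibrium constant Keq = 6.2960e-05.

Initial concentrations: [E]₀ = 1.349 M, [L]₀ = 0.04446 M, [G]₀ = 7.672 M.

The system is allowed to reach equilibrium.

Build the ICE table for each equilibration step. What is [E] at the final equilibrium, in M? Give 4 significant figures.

[E]_eq = 1.374 M

Q₀ = 0.02181 vs Keq = 6.2960e-05 ⇒ Q>K, reverse
Step 1:
                  E         L         G
  Initial     1.349   0.04446     7.672
  Change    0.02535  -0.03802  -0.03802
  Equil       1.374  0.006442     7.634
  solve Keq expr → x = -0.01267; check Q = 6.2960e-05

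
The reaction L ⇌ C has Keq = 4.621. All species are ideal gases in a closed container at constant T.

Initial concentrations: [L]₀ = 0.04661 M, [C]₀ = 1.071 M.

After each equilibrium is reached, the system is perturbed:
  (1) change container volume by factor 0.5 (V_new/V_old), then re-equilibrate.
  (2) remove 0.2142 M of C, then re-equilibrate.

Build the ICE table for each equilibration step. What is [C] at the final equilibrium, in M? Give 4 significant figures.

Q₀ = 22.98 vs Keq = 4.621 ⇒ Q>K, reverse
Step 1:
                    L           C
  Initial     0.04661       1.071
  Change       0.1522     -0.1522
  Equil        0.1988      0.9188
  solve Keq expr → x = -0.1522; check Q = 4.621
Then change container volume by factor 0.5 (V_new/V_old).
Step 2:
                    L           C
  Initial      0.3977       1.838
  Change            0           0
  Equil        0.3977       1.838
  solve Keq expr → x = 0; check Q = 4.621
Then remove 0.2142 M of C.
Step 3:
                    L           C
  Initial      0.3977       1.623
  Change     -0.03811     0.03811
  Equil        0.3595       1.661
  solve Keq expr → x = 0.03811; check Q = 4.621

[C]_eq = 1.661 M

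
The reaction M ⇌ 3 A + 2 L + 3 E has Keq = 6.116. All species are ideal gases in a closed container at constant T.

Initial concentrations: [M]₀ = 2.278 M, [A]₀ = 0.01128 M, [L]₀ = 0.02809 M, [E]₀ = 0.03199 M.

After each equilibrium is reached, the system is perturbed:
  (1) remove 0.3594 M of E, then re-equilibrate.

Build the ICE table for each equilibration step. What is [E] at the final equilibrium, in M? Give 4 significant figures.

Q₀ = 1.6275e-14 vs Keq = 6.116 ⇒ Q<K, forward
Step 1:
                  M         A         L         E
  Initial     2.278   0.01128   0.02809   0.03199
  Change    -0.4886     1.466    0.9772     1.466
  Equil       1.789     1.477     1.005     1.498
  solve Keq expr → x = 0.4886; check Q = 6.116
Then remove 0.3594 M of E.
Step 2:
                  M         A         L         E
  Initial     1.789     1.477     1.005     1.138
  Change   -0.04664    0.1399   0.09328    0.1399
  Equil       1.743     1.617     1.099     1.278
  solve Keq expr → x = 0.04664; check Q = 6.116

[E]_eq = 1.278 M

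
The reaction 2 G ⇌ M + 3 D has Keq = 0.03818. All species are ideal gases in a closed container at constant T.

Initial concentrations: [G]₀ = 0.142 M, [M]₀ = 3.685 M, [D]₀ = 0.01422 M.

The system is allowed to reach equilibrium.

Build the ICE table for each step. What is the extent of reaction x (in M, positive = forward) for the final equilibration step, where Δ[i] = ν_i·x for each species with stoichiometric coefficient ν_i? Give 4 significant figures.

Q₀ = 5.2548e-04 vs Keq = 0.03818 ⇒ Q<K, forward
Step 1:
                  G         M         D
  init        0.142     3.685   0.01422
  Δ        -0.02521    0.0126   0.03781
  eq         0.1168     3.698   0.05203
  solve Keq expr → x = 0.0126; check Q = 0.03818

x = 0.0126 M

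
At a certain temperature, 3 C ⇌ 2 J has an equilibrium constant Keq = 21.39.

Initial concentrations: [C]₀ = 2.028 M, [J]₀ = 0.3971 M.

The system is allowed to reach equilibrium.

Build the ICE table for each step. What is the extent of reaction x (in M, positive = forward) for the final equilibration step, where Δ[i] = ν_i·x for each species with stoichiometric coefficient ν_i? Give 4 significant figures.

Q₀ = 0.01891 vs Keq = 21.39 ⇒ Q<K, forward
Step 1:
                   C          J
  init         2.028     0.3971
  Δ           -1.568      1.045
  eq          0.4599      1.442
  solve Keq expr → x = 0.5227; check Q = 21.39

x = 0.5227 M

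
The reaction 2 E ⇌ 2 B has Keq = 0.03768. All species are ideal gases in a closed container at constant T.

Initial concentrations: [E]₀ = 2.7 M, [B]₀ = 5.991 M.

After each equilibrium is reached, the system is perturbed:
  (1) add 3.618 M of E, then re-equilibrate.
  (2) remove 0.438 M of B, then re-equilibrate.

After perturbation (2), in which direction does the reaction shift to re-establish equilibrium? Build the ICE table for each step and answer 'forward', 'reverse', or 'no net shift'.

Direction: forward

Q₀ = 4.923 vs Keq = 0.03768 ⇒ Q>K, reverse
Step 1:
                    E           B
  I               2.7       5.991
  C             4.578      -4.578
  E             7.278       1.413
  solve Keq expr → x = -2.289; check Q = 0.03768
Then add 3.618 M of E.
Step 2:
                    E           B
  I              10.9       1.413
  C           -0.5881      0.5881
  E             10.31       2.001
  solve Keq expr → x = 0.2941; check Q = 0.03768
Then remove 0.438 M of B.
Step 3:
                    E           B
  I             10.31       1.563
  C           -0.3668      0.3668
  E             9.941        1.93
  solve Keq expr → x = 0.1834; check Q = 0.03768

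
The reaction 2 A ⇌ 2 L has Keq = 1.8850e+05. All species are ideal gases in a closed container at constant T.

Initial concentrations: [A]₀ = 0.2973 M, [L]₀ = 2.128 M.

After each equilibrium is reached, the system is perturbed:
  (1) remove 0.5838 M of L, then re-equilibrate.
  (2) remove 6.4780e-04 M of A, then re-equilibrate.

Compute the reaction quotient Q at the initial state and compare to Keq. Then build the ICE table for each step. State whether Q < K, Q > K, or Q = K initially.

Q₀ = 51.23; Q < K (proceeds forward)

Q₀ = 51.23 vs Keq = 1.8850e+05 ⇒ Q<K, forward
Step 1:
                  A         L
  Initial    0.2973     2.128
  Change    -0.2917    0.2917
  Equil    0.005573      2.42
  solve Keq expr → x = 0.1459; check Q = 1.8850e+05
Then remove 0.5838 M of L.
Step 2:
                  A         L
  Initial  0.005573     1.836
  Change  -0.001342  0.001342
  Equil    0.004232     1.837
  solve Keq expr → x = 6.7078e-04; check Q = 1.8850e+05
Then remove 6.4780e-04 M of A.
Step 3:
                  A         L
  Initial  0.003584     1.837
  Change  6.4631e-04 -6.4631e-04
  Equil     0.00423     1.837
  solve Keq expr → x = -3.2316e-04; check Q = 1.8850e+05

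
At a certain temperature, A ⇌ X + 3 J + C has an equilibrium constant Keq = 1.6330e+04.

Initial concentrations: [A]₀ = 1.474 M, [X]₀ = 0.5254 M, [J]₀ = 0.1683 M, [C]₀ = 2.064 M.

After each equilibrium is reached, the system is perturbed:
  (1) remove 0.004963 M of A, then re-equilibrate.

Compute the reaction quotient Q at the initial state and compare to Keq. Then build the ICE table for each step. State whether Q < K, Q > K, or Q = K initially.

Q₀ = 0.003507 vs Keq = 1.6330e+04 ⇒ Q<K, forward
Step 1:
                    A           X           J           C
  init          1.474      0.5254      0.1683       2.064
  Δ            -1.436       1.436       4.309       1.436
  eq          0.03773       1.962       4.477         3.5
  solve Keq expr → x = 1.436; check Q = 1.6330e+04
Then remove 0.004963 M of A.
Step 2:
                    A           X           J           C
  init        0.03277       1.962       4.477         3.5
  Δ           0.00449    -0.00449    -0.01347    -0.00449
  eq          0.03726       1.957       4.464       3.496
  solve Keq expr → x = -0.00449; check Q = 1.6330e+04

Q₀ = 0.003507; Q < K (proceeds forward)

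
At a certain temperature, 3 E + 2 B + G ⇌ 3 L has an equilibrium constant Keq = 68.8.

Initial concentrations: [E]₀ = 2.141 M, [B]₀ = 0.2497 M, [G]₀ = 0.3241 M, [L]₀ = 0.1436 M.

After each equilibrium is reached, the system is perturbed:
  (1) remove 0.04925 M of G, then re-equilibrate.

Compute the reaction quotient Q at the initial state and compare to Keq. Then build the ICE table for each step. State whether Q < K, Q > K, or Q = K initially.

Q₀ = 0.01493 vs Keq = 68.8 ⇒ Q<K, forward
Step 1:
                    E           B           G           L
  Initial       2.141      0.2497      0.3241      0.1436
  Change      -0.3238     -0.2159     -0.1079      0.3238
  Equil         1.817     0.03383      0.2162      0.4674
  solve Keq expr → x = 0.1079; check Q = 68.8
Then remove 0.04925 M of G.
Step 2:
                    E           B           G           L
  Initial       1.817     0.03383      0.1669      0.4674
  Change     0.005439    0.003626    0.001813   -0.005439
  Equil         1.823     0.03745      0.1687       0.462
  solve Keq expr → x = -0.001813; check Q = 68.8

Q₀ = 0.01493; Q < K (proceeds forward)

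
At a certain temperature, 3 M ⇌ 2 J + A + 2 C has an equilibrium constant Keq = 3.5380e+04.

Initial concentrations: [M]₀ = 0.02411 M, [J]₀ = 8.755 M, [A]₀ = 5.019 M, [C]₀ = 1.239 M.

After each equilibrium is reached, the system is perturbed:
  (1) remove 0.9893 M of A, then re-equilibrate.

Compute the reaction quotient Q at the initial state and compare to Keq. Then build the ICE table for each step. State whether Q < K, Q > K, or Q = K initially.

Q₀ = 4.2139e+07 vs Keq = 3.5380e+04 ⇒ Q>K, reverse
Step 1:
                  M         J         A         C
  Initial   0.02411     8.755     5.019     1.239
  Change     0.2084   -0.1389  -0.06946   -0.1389
  Equil      0.2325     8.616      4.95       1.1
  solve Keq expr → x = -0.06946; check Q = 3.5380e+04
Then remove 0.9893 M of A.
Step 2:
                  M         J         A         C
  Initial    0.2325     8.616      3.96       1.1
  Change   -0.01508   0.01005  0.005027   0.01005
  Equil      0.2174     8.626     3.965      1.11
  solve Keq expr → x = 0.005027; check Q = 3.5380e+04

Q₀ = 4.2139e+07; Q > K (proceeds reverse)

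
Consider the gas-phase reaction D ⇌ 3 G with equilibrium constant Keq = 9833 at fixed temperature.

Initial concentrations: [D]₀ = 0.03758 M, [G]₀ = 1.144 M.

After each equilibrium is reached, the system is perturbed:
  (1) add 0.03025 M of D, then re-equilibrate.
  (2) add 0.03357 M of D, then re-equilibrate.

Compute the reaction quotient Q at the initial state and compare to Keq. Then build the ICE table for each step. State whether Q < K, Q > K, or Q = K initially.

Q₀ = 39.84; Q < K (proceeds forward)

Q₀ = 39.84 vs Keq = 9833 ⇒ Q<K, forward
Step 1:
                    D           G
  Initial     0.03758       1.144
  Change     -0.03738      0.1121
  Equil    2.0157e-04       1.256
  solve Keq expr → x = 0.03738; check Q = 9833
Then add 0.03025 M of D.
Step 2:
                    D           G
  Initial     0.03045       1.256
  Change      -0.0302     0.09061
  Equil    2.4841e-04       1.347
  solve Keq expr → x = 0.0302; check Q = 9833
Then add 0.03357 M of D.
Step 3:
                    D           G
  Initial     0.03382       1.347
  Change     -0.03351      0.1005
  Equil    3.0830e-04       1.447
  solve Keq expr → x = 0.03351; check Q = 9833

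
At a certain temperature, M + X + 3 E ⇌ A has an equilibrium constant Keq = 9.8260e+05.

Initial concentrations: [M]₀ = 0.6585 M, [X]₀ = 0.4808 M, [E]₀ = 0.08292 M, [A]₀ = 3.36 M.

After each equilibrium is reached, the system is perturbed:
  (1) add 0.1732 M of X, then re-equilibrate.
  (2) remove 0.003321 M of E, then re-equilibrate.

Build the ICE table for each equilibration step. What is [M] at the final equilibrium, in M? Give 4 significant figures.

[M]_eq = 0.6388 M

Q₀ = 1.8614e+04 vs Keq = 9.8260e+05 ⇒ Q<K, forward
Step 1:
                   M          X          E          A
  Initial     0.6585     0.4808    0.08292       3.36
  Change    -0.02007   -0.02007   -0.06022    0.02007
  Equil       0.6384     0.4607     0.0227       3.38
  solve Keq expr → x = 0.02007; check Q = 9.8260e+05
Then add 0.1732 M of X.
Step 2:
                   M          X          E          A
  Initial     0.6384     0.6339     0.0227       3.38
  Change  -7.5762e-04 -7.5762e-04  -0.002273 7.5762e-04
  Equil       0.6377     0.6332    0.02043      3.381
  solve Keq expr → x = 7.5762e-04; check Q = 9.8260e+05
Then remove 0.003321 M of E.
Step 3:
                   M          X          E          A
  Initial     0.6377     0.6332     0.0171      3.381
  Change    0.001098   0.001098   0.003295  -0.001098
  Equil       0.6388     0.6343     0.0204       3.38
  solve Keq expr → x = -0.001098; check Q = 9.8260e+05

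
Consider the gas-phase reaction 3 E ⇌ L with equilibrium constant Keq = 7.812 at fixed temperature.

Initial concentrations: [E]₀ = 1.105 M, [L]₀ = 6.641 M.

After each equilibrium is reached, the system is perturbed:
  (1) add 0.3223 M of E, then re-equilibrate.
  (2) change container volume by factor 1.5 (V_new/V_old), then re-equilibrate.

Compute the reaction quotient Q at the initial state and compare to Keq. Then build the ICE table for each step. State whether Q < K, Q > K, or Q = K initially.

Q₀ = 4.922 vs Keq = 7.812 ⇒ Q<K, forward
Step 1:
                   E          L
  init         1.105      6.641
  Δ          -0.1552    0.05175
  eq          0.9498      6.693
  solve Keq expr → x = 0.05175; check Q = 7.812
Then add 0.3223 M of E.
Step 2:
                   E          L
  init         1.272      6.693
  Δ          -0.3173     0.1058
  eq          0.9547      6.799
  solve Keq expr → x = 0.1058; check Q = 7.812
Then change container volume by factor 1.5 (V_new/V_old).
Step 3:
                   E          L
  init        0.6365      4.532
  Δ           0.1936   -0.06452
  eq          0.8301      4.468
  solve Keq expr → x = -0.06452; check Q = 7.812

Q₀ = 4.922; Q < K (proceeds forward)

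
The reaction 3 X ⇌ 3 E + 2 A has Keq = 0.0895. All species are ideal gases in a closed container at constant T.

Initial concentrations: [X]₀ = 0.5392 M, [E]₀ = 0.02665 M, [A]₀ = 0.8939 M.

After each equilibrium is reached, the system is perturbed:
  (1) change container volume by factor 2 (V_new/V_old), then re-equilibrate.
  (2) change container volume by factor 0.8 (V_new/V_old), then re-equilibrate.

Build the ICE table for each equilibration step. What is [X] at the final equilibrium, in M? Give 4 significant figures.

Q₀ = 9.6476e-05 vs Keq = 0.0895 ⇒ Q<K, forward
Step 1:
                    X           E           A
  init         0.5392     0.02665      0.8939
  Δ           -0.1488      0.1488     0.09919
  eq           0.3904      0.1754      0.9931
  solve Keq expr → x = 0.0496; check Q = 0.0895
Then change container volume by factor 2 (V_new/V_old).
Step 2:
                    X           E           A
  init         0.1952     0.08772      0.4965
  Δ          -0.02836     0.02836     0.01891
  eq           0.1668      0.1161      0.5155
  solve Keq expr → x = 0.009455; check Q = 0.0895
Then change container volume by factor 0.8 (V_new/V_old).
Step 3:
                    X           E           A
  init         0.2085      0.1451      0.6443
  Δ           0.01186    -0.01186   -0.007904
  eq           0.2204      0.1333      0.6364
  solve Keq expr → x = -0.003952; check Q = 0.0895

[X]_eq = 0.2204 M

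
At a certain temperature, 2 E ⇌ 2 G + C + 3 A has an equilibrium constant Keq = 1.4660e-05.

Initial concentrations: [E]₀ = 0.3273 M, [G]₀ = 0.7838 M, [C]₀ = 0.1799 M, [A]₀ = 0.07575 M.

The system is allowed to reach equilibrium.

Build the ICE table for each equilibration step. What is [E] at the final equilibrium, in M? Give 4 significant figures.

[E]_eq = 0.3596 M

Q₀ = 4.4843e-04 vs Keq = 1.4660e-05 ⇒ Q>K, reverse
Step 1:
                    E           G           C           A
  Initial      0.3273      0.7838      0.1799     0.07575
  Change      0.03226    -0.03226    -0.01613    -0.04839
  Equil        0.3596      0.7515      0.1638     0.02736
  solve Keq expr → x = -0.01613; check Q = 1.4660e-05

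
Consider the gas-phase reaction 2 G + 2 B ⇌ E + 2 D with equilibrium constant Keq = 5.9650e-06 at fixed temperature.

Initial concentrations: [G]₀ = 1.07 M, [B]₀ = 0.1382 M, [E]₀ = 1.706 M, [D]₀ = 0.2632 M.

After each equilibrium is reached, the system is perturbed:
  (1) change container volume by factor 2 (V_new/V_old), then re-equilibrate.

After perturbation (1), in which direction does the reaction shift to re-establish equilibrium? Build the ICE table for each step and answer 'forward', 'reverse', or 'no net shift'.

Q₀ = 5.405 vs Keq = 5.9650e-06 ⇒ Q>K, reverse
Step 1:
                    G           B           E           D
  I              1.07      0.1382       1.706      0.2632
  C            0.2622      0.2622     -0.1311     -0.2622
  E             1.332      0.4004       1.575    0.001038
  solve Keq expr → x = -0.1311; check Q = 5.9650e-06
Then change container volume by factor 2 (V_new/V_old).
Step 2:
                    G           B           E           D
  I            0.6661      0.2002      0.7875  5.1899e-04
  C        1.5163e-04  1.5163e-04 -7.5814e-05 -1.5163e-04
  E            0.6662      0.2003      0.7874  3.6736e-04
  solve Keq expr → x = -7.5814e-05; check Q = 5.9650e-06

Direction: reverse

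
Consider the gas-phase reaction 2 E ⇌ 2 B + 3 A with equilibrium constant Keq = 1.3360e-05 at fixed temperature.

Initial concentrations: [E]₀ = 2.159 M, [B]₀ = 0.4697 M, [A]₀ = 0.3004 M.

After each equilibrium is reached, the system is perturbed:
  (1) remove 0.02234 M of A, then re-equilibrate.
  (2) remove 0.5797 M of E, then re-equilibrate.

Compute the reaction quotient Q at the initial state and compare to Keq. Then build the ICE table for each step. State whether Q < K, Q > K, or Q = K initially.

Q₀ = 0.001283; Q > K (proceeds reverse)

Q₀ = 0.001283 vs Keq = 1.3360e-05 ⇒ Q>K, reverse
Step 1:
                    E           B           A
  init          2.159      0.4697      0.3004
  Δ            0.1422     -0.1422     -0.2133
  eq            2.301      0.3275     0.08706
  solve Keq expr → x = -0.07111; check Q = 1.3360e-05
Then remove 0.02234 M of A.
Step 2:
                    E           B           A
  init          2.301      0.3275     0.06472
  Δ          -0.01317     0.01317     0.01976
  eq            2.288      0.3406     0.08447
  solve Keq expr → x = 0.006586; check Q = 1.3360e-05
Then remove 0.5797 M of E.
Step 3:
                    E           B           A
  init          1.708      0.3406     0.08447
  Δ           0.00897    -0.00897    -0.01345
  eq            1.717      0.3317     0.07102
  solve Keq expr → x = -0.004485; check Q = 1.3360e-05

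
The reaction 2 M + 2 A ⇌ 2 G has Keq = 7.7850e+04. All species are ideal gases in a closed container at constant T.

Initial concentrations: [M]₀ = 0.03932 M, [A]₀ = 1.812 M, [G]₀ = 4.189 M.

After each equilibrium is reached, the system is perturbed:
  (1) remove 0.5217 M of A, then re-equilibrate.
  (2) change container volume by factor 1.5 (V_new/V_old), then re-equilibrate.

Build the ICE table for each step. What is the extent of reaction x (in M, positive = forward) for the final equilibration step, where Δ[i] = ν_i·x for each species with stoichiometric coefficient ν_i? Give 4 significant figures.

x = -0.001958 M

Q₀ = 3457 vs Keq = 7.7850e+04 ⇒ Q<K, forward
Step 1:
                   M          A          G
  Initial    0.03932      1.812      4.189
  Change    -0.03083   -0.03083    0.03083
  Equil     0.008491      1.781       4.22
  solve Keq expr → x = 0.01541; check Q = 7.7850e+04
Then remove 0.5217 M of A.
Step 2:
                   M          A          G
  Initial   0.008491      1.259       4.22
  Change    0.003474   0.003474  -0.003474
  Equil      0.01197      1.263      4.216
  solve Keq expr → x = -0.001737; check Q = 7.7850e+04
Then change container volume by factor 1.5 (V_new/V_old).
Step 3:
                   M          A          G
  Initial   0.007977      0.842      2.811
  Change    0.003916   0.003916  -0.003916
  Equil      0.01189     0.8459      2.807
  solve Keq expr → x = -0.001958; check Q = 7.7850e+04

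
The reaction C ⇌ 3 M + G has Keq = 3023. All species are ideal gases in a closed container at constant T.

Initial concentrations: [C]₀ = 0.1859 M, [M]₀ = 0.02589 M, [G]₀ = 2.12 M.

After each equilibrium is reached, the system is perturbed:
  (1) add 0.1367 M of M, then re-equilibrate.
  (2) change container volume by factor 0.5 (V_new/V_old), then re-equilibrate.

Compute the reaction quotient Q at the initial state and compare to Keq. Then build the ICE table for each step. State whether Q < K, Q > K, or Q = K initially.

Q₀ = 1.9790e-04 vs Keq = 3023 ⇒ Q<K, forward
Step 1:
                    C           M           G
  init         0.1859     0.02589        2.12
  Δ           -0.1857      0.5572      0.1857
  eq       1.5125e-04      0.5831       2.306
  solve Keq expr → x = 0.1857; check Q = 3023
Then add 0.1367 M of M.
Step 2:
                    C           M           G
  init     1.5125e-04      0.7198       2.306
  Δ        1.3276e-04 -3.9828e-04 -1.3276e-04
  eq       2.8401e-04      0.7194       2.306
  solve Keq expr → x = -1.3276e-04; check Q = 3023
Then change container volume by factor 0.5 (V_new/V_old).
Step 3:
                    C           M           G
  init     5.6801e-04       1.439       4.611
  Δ          0.003863    -0.01159   -0.003863
  eq         0.004431       1.427       4.607
  solve Keq expr → x = -0.003863; check Q = 3023

Q₀ = 1.9790e-04; Q < K (proceeds forward)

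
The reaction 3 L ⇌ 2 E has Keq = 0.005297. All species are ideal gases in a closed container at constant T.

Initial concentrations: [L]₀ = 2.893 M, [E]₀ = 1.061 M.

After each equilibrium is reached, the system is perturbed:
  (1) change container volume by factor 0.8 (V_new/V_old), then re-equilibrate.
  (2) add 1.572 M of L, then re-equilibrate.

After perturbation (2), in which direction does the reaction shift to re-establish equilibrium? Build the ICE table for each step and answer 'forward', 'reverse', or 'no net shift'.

Q₀ = 0.04649 vs Keq = 0.005297 ⇒ Q>K, reverse
Step 1:
                   L          E
  init         2.893      1.061
  Δ           0.8127    -0.5418
  eq           3.706     0.5192
  solve Keq expr → x = -0.2709; check Q = 0.005297
Then change container volume by factor 0.8 (V_new/V_old).
Step 2:
                   L          E
  init         4.632      0.649
  Δ         -0.08506    0.05671
  eq           4.547     0.7057
  solve Keq expr → x = 0.02835; check Q = 0.005297
Then add 1.572 M of L.
Step 3:
                   L          E
  init         6.119     0.7057
  Δ          -0.4249     0.2832
  eq           5.694     0.9889
  solve Keq expr → x = 0.1416; check Q = 0.005297

Direction: forward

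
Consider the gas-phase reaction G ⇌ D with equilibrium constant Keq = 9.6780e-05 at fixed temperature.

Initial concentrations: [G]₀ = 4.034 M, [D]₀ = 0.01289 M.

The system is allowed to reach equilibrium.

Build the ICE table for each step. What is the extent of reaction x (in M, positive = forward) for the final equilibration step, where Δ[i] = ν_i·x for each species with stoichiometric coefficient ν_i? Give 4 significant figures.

x = -0.0125 M

Q₀ = 0.003195 vs Keq = 9.6780e-05 ⇒ Q>K, reverse
Step 1:
                    G           D
  init          4.034     0.01289
  Δ            0.0125     -0.0125
  eq            4.046  3.9162e-04
  solve Keq expr → x = -0.0125; check Q = 9.6780e-05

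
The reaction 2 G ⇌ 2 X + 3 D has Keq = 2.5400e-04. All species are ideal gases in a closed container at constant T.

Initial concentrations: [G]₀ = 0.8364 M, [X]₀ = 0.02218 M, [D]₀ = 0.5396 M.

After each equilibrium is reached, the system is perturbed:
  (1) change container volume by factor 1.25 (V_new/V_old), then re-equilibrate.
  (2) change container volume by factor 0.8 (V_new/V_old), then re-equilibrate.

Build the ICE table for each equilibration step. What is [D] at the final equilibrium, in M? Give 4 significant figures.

[D]_eq = 0.5542 M

Q₀ = 1.1049e-04 vs Keq = 2.5400e-04 ⇒ Q<K, forward
Step 1:
                   G          X          D
  init        0.8364    0.02218     0.5396
  Δ        -0.009751   0.009751    0.01463
  eq          0.8266    0.03193     0.5542
  solve Keq expr → x = 0.004875; check Q = 2.5400e-04
Then change container volume by factor 1.25 (V_new/V_old).
Step 2:
                   G          X          D
  init        0.6613    0.02554     0.4434
  Δ        -0.008278   0.008278    0.01242
  eq           0.653    0.03382     0.4558
  solve Keq expr → x = 0.004139; check Q = 2.5400e-04
Then change container volume by factor 0.8 (V_new/V_old).
Step 3:
                   G          X          D
  init        0.8163    0.04228     0.5697
  Δ          0.01035   -0.01035   -0.01552
  eq          0.8266    0.03193     0.5542
  solve Keq expr → x = -0.005173; check Q = 2.5400e-04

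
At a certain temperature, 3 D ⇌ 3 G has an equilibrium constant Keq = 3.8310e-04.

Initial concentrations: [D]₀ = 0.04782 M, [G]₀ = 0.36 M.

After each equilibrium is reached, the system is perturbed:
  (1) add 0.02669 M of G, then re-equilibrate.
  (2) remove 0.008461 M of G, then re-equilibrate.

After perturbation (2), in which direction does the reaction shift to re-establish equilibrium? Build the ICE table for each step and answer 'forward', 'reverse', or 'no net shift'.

Q₀ = 426.7 vs Keq = 3.8310e-04 ⇒ Q>K, reverse
Step 1:
                   D          G
  Initial    0.04782       0.36
  Change      0.3324    -0.3324
  Equil       0.3802    0.02761
  solve Keq expr → x = -0.1108; check Q = 3.8310e-04
Then add 0.02669 M of G.
Step 2:
                   D          G
  Initial     0.3802     0.0543
  Change     0.02488   -0.02488
  Equil       0.4051    0.02942
  solve Keq expr → x = -0.008294; check Q = 3.8310e-04
Then remove 0.008461 M of G.
Step 3:
                   D          G
  Initial     0.4051    0.02096
  Change   -0.007888   0.007888
  Equil       0.3972    0.02885
  solve Keq expr → x = 0.002629; check Q = 3.8310e-04

Direction: forward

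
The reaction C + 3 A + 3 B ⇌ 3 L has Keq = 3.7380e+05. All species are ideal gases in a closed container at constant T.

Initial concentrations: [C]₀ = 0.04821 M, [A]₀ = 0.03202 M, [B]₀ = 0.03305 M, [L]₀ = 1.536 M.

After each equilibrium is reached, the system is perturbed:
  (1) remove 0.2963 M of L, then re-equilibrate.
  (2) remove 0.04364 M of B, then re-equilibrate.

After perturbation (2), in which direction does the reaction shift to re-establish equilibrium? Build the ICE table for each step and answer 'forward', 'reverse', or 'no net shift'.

Q₀ = 6.3425e+10 vs Keq = 3.7380e+05 ⇒ Q>K, reverse
Step 1:
                    C           A           B           L
  Initial     0.04821     0.03202     0.03305       1.536
  Change       0.0561      0.1683      0.1683     -0.1683
  Equil        0.1043      0.2003      0.2013       1.368
  solve Keq expr → x = -0.0561; check Q = 3.7380e+05
Then remove 0.2963 M of L.
Step 2:
                    C           A           B           L
  Initial      0.1043      0.2003      0.2013       1.071
  Change     -0.00651    -0.01953    -0.01953     0.01953
  Equil        0.0978      0.1808      0.1818       1.091
  solve Keq expr → x = 0.00651; check Q = 3.7380e+05
Then remove 0.04364 M of B.
Step 3:
                    C           A           B           L
  Initial      0.0978      0.1808      0.1382       1.091
  Change     0.006513     0.01954     0.01954    -0.01954
  Equil        0.1043      0.2003      0.1577       1.071
  solve Keq expr → x = -0.006513; check Q = 3.7380e+05

Direction: reverse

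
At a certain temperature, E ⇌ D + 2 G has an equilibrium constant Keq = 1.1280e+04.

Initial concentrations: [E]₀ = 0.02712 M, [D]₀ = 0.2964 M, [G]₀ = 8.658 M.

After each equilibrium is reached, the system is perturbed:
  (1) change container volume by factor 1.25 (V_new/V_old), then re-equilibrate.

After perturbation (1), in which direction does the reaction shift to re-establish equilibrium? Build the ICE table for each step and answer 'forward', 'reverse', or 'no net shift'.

Q₀ = 819.3 vs Keq = 1.1280e+04 ⇒ Q<K, forward
Step 1:
                  E         D         G
  I         0.02712    0.2964     8.658
  C        -0.02496   0.02496   0.04992
  E         0.00216    0.3214     8.708
  solve Keq expr → x = 0.02496; check Q = 1.1280e+04
Then change container volume by factor 1.25 (V_new/V_old).
Step 2:
                  E         D         G
  I        0.001728    0.2571     6.966
  C       -6.1910e-04 6.1910e-04  0.001238
  E        0.001109    0.2577     6.968
  solve Keq expr → x = 6.1910e-04; check Q = 1.1280e+04

Direction: forward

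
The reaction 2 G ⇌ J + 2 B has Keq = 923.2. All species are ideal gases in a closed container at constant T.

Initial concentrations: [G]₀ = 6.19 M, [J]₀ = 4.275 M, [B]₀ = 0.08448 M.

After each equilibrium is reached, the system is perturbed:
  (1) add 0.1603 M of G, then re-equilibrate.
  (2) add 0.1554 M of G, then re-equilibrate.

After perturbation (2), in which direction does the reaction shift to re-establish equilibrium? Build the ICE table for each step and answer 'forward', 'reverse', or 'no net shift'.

Direction: forward

Q₀ = 7.9627e-04 vs Keq = 923.2 ⇒ Q<K, forward
Step 1:
                    G           J           B
  Initial        6.19       4.275     0.08448
  Change       -5.684       2.842       5.684
  Equil        0.5064       7.117       5.768
  solve Keq expr → x = 2.842; check Q = 923.2
Then add 0.1603 M of G.
Step 2:
                    G           J           B
  Initial      0.6667       7.117       5.768
  Change      -0.1449     0.07247      0.1449
  Equil        0.5218       7.189       5.913
  solve Keq expr → x = 0.07247; check Q = 923.2
Then add 0.1554 M of G.
Step 3:
                    G           J           B
  Initial      0.6772       7.189       5.913
  Change      -0.1404      0.0702      0.1404
  Equil        0.5368       7.259       6.053
  solve Keq expr → x = 0.0702; check Q = 923.2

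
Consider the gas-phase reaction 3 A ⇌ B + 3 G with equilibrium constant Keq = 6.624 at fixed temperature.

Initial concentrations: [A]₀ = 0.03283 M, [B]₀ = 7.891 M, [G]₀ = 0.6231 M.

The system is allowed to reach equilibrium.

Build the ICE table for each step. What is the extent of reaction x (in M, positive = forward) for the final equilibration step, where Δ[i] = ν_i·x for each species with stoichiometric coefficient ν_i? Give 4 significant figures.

Q₀ = 5.3950e+04 vs Keq = 6.624 ⇒ Q>K, reverse
Step 1:
                    A           B           G
  Initial     0.03283       7.891      0.6231
  Change        0.304     -0.1013      -0.304
  Equil        0.3368        7.79      0.3191
  solve Keq expr → x = -0.1013; check Q = 6.624

x = -0.1013 M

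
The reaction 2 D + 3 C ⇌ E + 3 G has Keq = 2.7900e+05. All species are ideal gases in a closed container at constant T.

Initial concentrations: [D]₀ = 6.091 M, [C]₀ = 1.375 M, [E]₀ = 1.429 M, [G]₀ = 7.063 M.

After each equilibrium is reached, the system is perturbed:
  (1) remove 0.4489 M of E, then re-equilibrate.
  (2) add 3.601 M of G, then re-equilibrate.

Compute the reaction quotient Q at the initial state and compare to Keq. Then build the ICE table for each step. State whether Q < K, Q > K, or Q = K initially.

Q₀ = 5.221 vs Keq = 2.7900e+05 ⇒ Q<K, forward
Step 1:
                    D           C           E           G
  I             6.091       1.375       1.429       7.063
  C           -0.8816      -1.322      0.4408       1.322
  E             5.209     0.05261        1.87       8.385
  solve Keq expr → x = 0.4408; check Q = 2.7900e+05
Then remove 0.4489 M of E.
Step 2:
                    D           C           E           G
  I             5.209     0.05261       1.421       8.385
  C         -0.003026   -0.004539    0.001513    0.004539
  E             5.206     0.04807       1.422        8.39
  solve Keq expr → x = 0.001513; check Q = 2.7900e+05
Then add 3.601 M of G.
Step 3:
                    D           C           E           G
  I             5.206     0.04807       1.422       11.99
  C           0.01353     0.02029   -0.006763    -0.02029
  E              5.22     0.06836       1.416       11.97
  solve Keq expr → x = -0.006763; check Q = 2.7900e+05

Q₀ = 5.221; Q < K (proceeds forward)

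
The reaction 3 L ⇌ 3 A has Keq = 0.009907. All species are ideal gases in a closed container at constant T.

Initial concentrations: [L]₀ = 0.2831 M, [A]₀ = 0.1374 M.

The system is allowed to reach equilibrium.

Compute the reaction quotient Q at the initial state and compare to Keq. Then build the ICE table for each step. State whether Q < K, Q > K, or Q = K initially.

Q₀ = 0.1143 vs Keq = 0.009907 ⇒ Q>K, reverse
Step 1:
                    L           A
  I            0.2831      0.1374
  C           0.06306    -0.06306
  E            0.3462     0.07434
  solve Keq expr → x = -0.02102; check Q = 0.009907

Q₀ = 0.1143; Q > K (proceeds reverse)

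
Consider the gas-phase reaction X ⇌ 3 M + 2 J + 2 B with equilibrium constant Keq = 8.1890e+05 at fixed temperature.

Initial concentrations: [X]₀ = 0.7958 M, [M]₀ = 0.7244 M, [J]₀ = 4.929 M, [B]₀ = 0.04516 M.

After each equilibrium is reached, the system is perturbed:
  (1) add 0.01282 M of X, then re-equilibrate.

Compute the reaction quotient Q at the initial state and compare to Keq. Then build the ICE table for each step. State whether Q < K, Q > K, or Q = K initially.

Q₀ = 0.02367 vs Keq = 8.1890e+05 ⇒ Q<K, forward
Step 1:
                    X           M           J           B
  init         0.7958      0.7244       4.929     0.04516
  Δ           -0.7917       2.375       1.583       1.583
  eq          0.00409         3.1       6.512       1.629
  solve Keq expr → x = 0.7917; check Q = 8.1890e+05
Then add 0.01282 M of X.
Step 2:
                    X           M           J           B
  init        0.01691         3.1       6.512       1.629
  Δ           -0.0125     0.03751     0.02501     0.02501
  eq         0.004406       3.137       6.537       1.654
  solve Keq expr → x = 0.0125; check Q = 8.1890e+05

Q₀ = 0.02367; Q < K (proceeds forward)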